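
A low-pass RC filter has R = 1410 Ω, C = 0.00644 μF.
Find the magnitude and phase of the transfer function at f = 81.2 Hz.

Step 1 — Angular frequency: ω = 2π·81.2 = 510.2 rad/s.
Step 2 — Transfer function: H(jω) = 1/(1 + jωRC).
Step 3 — Denominator: 1 + jωRC = 1 + j·510.2·1410·6.44e-09 = 1 + j0.004633.
Step 4 — H = 1 - j0.004633.
Step 5 — Magnitude: |H| = 1 (-0.0 dB); phase: φ = -0.3°.

|H| = 1 (-0.0 dB), φ = -0.3°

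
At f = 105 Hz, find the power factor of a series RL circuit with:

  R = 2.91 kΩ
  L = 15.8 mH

Step 1 — Angular frequency: ω = 2π·f = 2π·105 = 659.7 rad/s.
Step 2 — Component impedances:
  R: Z = R = 2910 Ω
  L: Z = jωL = j·659.7·0.0158 = 0 + j10.42 Ω
Step 3 — Series combination: Z_total = R + L = 2910 + j10.42 Ω = 2910∠0.2° Ω.
Step 4 — Power factor: PF = cos(φ) = Re(Z)/|Z| = 2910/2910 = 1.
Step 5 — Type: Im(Z) = 10.42 ⇒ lagging (phase φ = 0.2°).

PF = 1 (lagging, φ = 0.2°)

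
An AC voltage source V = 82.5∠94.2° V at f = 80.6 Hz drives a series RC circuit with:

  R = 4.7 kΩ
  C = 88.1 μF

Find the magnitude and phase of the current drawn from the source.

Step 1 — Angular frequency: ω = 2π·f = 2π·80.6 = 506.4 rad/s.
Step 2 — Component impedances:
  R: Z = R = 4700 Ω
  C: Z = 1/(jωC) = -j/(ω·C) = 0 - j22.41 Ω
Step 3 — Series combination: Z_total = R + C = 4700 - j22.41 Ω = 4700∠-0.3° Ω.
Step 4 — Source phasor: V = 82.5∠94.2° V = -6.042 + j82.28 V.
Step 5 — Ohm's law: I = V / Z_total = (-6.042 + j82.28) / (4700 - j22.41) = -0.001369 + j0.0175 A.
Step 6 — Convert to polar: |I| = 0.01755 A, ∠I = 94.5°.

I = 0.01755∠94.5° A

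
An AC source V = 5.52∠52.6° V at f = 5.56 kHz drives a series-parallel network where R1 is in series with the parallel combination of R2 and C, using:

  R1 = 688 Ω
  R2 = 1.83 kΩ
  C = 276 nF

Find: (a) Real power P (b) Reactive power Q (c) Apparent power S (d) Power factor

Step 1 — Angular frequency: ω = 2π·f = 2π·5560 = 3.493e+04 rad/s.
Step 2 — Component impedances:
  R1: Z = R = 688 Ω
  R2: Z = R = 1830 Ω
  C: Z = 1/(jωC) = -j/(ω·C) = 0 - j103.7 Ω
Step 3 — Parallel branch: R2 || C = 1/(1/R2 + 1/C) = 5.859 - j103.4 Ω.
Step 4 — Series with R1: Z_total = R1 + (R2 || C) = 693.9 - j103.4 Ω = 701.5∠-8.5° Ω.
Step 5 — Source phasor: V = 5.52∠52.6° V = 3.353 + j4.385 V.
Step 6 — Current: I = V / Z = 0.003806 + j0.006887 A = 0.007869∠61.1° A.
Step 7 — Complex power: S = V·I* = 0.04296 - j0.006401 VA.
Step 8 — Real power: P = Re(S) = 0.04296 W.
Step 9 — Reactive power: Q = Im(S) = -0.006401 VAR.
Step 10 — Apparent power: |S| = 0.04343 VA.
Step 11 — Power factor: PF = P/|S| = 0.9891 (leading).

(a) P = 0.04296 W  (b) Q = -0.006401 VAR  (c) S = 0.04343 VA  (d) PF = 0.9891 (leading)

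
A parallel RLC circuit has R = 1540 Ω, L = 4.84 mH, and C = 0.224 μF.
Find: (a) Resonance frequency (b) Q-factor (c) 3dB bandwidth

Step 1 — Resonance: ω₀ = 1/√(LC) = 1/√(0.00484·2.24e-07) = 3.037e+04 rad/s.
Step 2 — f₀ = ω₀/(2π) = 4834 Hz.
Step 3 — Parallel Q: Q = R/(ω₀L) = 1540/(3.037e+04·0.00484) = 10.48.
Step 4 — Bandwidth: Δω = ω₀/Q = 2899 rad/s; BW = Δω/(2π) = 461.4 Hz.

(a) f₀ = 4834 Hz  (b) Q = 10.48  (c) BW = 461.4 Hz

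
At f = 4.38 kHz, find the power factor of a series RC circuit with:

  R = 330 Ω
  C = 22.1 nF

Step 1 — Angular frequency: ω = 2π·f = 2π·4380 = 2.752e+04 rad/s.
Step 2 — Component impedances:
  R: Z = R = 330 Ω
  C: Z = 1/(jωC) = -j/(ω·C) = 0 - j1644 Ω
Step 3 — Series combination: Z_total = R + C = 330 - j1644 Ω = 1677∠-78.7° Ω.
Step 4 — Power factor: PF = cos(φ) = Re(Z)/|Z| = 330/1677 = 0.1968.
Step 5 — Type: Im(Z) = -1644 ⇒ leading (phase φ = -78.7°).

PF = 0.1968 (leading, φ = -78.7°)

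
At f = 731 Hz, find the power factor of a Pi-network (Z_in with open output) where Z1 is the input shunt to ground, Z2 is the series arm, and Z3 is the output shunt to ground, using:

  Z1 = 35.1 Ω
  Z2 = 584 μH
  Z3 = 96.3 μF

Step 1 — Angular frequency: ω = 2π·f = 2π·731 = 4593 rad/s.
Step 2 — Component impedances:
  Z1: Z = R = 35.1 Ω
  Z2: Z = jωL = j·4593·0.000584 = 0 + j2.682 Ω
  Z3: Z = 1/(jωC) = -j/(ω·C) = 0 - j2.261 Ω
Step 3 — With open output, the series arm Z2 and the output shunt Z3 appear in series to ground: Z2 + Z3 = 0 + j0.4214 Ω.
Step 4 — Parallel with input shunt Z1: Z_in = Z1 || (Z2 + Z3) = 0.005059 + j0.4214 Ω = 0.4214∠89.3° Ω.
Step 5 — Power factor: PF = cos(φ) = Re(Z)/|Z| = 0.005059/0.4214 = 0.01201.
Step 6 — Type: Im(Z) = 0.4214 ⇒ lagging (phase φ = 89.3°).

PF = 0.01201 (lagging, φ = 89.3°)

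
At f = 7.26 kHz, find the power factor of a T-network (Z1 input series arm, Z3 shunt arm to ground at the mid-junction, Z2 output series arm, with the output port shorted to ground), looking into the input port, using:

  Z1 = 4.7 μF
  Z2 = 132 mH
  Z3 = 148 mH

Step 1 — Angular frequency: ω = 2π·f = 2π·7260 = 4.562e+04 rad/s.
Step 2 — Component impedances:
  Z1: Z = 1/(jωC) = -j/(ω·C) = 0 - j4.664 Ω
  Z2: Z = jωL = j·4.562e+04·0.132 = 0 + j6021 Ω
  Z3: Z = jωL = j·4.562e+04·0.148 = 0 + j6751 Ω
Step 3 — With the output port shorted to ground, the output series arm Z2 runs from the junction to ground; the shunt arm Z3 also runs from the junction to ground. They appear in parallel: Z3 || Z2 = 0 + j3183 Ω.
Step 4 — Series with input arm Z1: Z_in = Z1 + (Z3 || Z2) = 0 + j3178 Ω = 3178∠90.0° Ω.
Step 5 — Power factor: PF = cos(φ) = Re(Z)/|Z| = 0/3178 = 0.
Step 6 — Type: Im(Z) = 3178 ⇒ lagging (phase φ = 90.0°).

PF = 0 (lagging, φ = 90.0°)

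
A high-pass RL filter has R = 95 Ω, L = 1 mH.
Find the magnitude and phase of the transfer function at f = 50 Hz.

Step 1 — Angular frequency: ω = 2π·50 = 314.2 rad/s.
Step 2 — Transfer function: H(jω) = jωL/(R + jωL).
Step 3 — Numerator jωL = j·0.3142; denominator R + jωL = 95 + j0.3142.
Step 4 — H = 1.094e-05 + j0.003307.
Step 5 — Magnitude: |H| = 0.003307 (-49.6 dB); phase: φ = 89.8°.

|H| = 0.003307 (-49.6 dB), φ = 89.8°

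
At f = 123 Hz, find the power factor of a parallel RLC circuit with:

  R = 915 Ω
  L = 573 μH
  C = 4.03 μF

Step 1 — Angular frequency: ω = 2π·f = 2π·123 = 772.8 rad/s.
Step 2 — Component impedances:
  R: Z = R = 915 Ω
  L: Z = jωL = j·772.8·0.000573 = 0 + j0.4428 Ω
  C: Z = 1/(jωC) = -j/(ω·C) = 0 - j321.1 Ω
Step 3 — Parallel combination: 1/Z_total = 1/R + 1/L + 1/C; Z_total = 0.0002149 + j0.4434 Ω = 0.4434∠90.0° Ω.
Step 4 — Power factor: PF = cos(φ) = Re(Z)/|Z| = 0.00021491/0.44344 = 0.0004846.
Step 5 — Type: Im(Z) = 0.4434 ⇒ lagging (phase φ = 90.0°).

PF = 0.0004846 (lagging, φ = 90.0°)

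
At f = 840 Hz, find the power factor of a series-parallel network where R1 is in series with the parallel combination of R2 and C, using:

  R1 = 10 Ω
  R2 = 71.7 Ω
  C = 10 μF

Step 1 — Angular frequency: ω = 2π·f = 2π·840 = 5278 rad/s.
Step 2 — Component impedances:
  R1: Z = R = 10 Ω
  R2: Z = R = 71.7 Ω
  C: Z = 1/(jωC) = -j/(ω·C) = 0 - j18.95 Ω
Step 3 — Parallel branch: R2 || C = 1/(1/R2 + 1/C) = 4.68 - j17.71 Ω.
Step 4 — Series with R1: Z_total = R1 + (R2 || C) = 14.68 - j17.71 Ω = 23∠-50.3° Ω.
Step 5 — Power factor: PF = cos(φ) = Re(Z)/|Z| = 14.68/23.003 = 0.6382.
Step 6 — Type: Im(Z) = -17.71 ⇒ leading (phase φ = -50.3°).

PF = 0.6382 (leading, φ = -50.3°)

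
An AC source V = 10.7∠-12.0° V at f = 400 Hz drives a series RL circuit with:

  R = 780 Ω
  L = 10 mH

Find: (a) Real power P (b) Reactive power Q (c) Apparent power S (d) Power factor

Step 1 — Angular frequency: ω = 2π·f = 2π·400 = 2513 rad/s.
Step 2 — Component impedances:
  R: Z = R = 780 Ω
  L: Z = jωL = j·2513·0.01 = 0 + j25.13 Ω
Step 3 — Series combination: Z_total = R + L = 780 + j25.13 Ω = 780.4∠1.8° Ω.
Step 4 — Source phasor: V = 10.7∠-12.0° V = 10.47 - j2.225 V.
Step 5 — Current: I = V / Z = 0.01331 - j0.003281 A = 0.01371∠-13.8° A.
Step 6 — Complex power: S = V·I* = 0.1466 + j0.004725 VA.
Step 7 — Real power: P = Re(S) = 0.1466 W.
Step 8 — Reactive power: Q = Im(S) = 0.004725 VAR.
Step 9 — Apparent power: |S| = 0.1467 VA.
Step 10 — Power factor: PF = P/|S| = 0.9995 (lagging).

(a) P = 0.1466 W  (b) Q = 0.004725 VAR  (c) S = 0.1467 VA  (d) PF = 0.9995 (lagging)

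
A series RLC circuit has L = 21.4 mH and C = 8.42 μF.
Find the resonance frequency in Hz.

Step 1 — Resonance condition Im(Z)=0 gives ω₀ = 1/√(LC).
Step 2 — ω₀ = 1/√(0.0214·8.42e-06) = 2356 rad/s.
Step 3 — f₀ = ω₀/(2π) = 374.9 Hz.

f₀ = 374.9 Hz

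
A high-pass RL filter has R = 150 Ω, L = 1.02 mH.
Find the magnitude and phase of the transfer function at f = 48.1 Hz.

Step 1 — Angular frequency: ω = 2π·48.1 = 302.2 rad/s.
Step 2 — Transfer function: H(jω) = jωL/(R + jωL).
Step 3 — Numerator jωL = j·0.3083; denominator R + jωL = 150 + j0.3083.
Step 4 — H = 4.223e-06 + j0.002055.
Step 5 — Magnitude: |H| = 0.002055 (-53.7 dB); phase: φ = 89.9°.

|H| = 0.002055 (-53.7 dB), φ = 89.9°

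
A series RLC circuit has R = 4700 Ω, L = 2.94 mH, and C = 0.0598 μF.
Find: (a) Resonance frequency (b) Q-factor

Step 1 — Resonance condition Im(Z)=0 gives ω₀ = 1/√(LC).
Step 2 — ω₀ = 1/√(0.00294·5.98e-08) = 7.542e+04 rad/s.
Step 3 — f₀ = ω₀/(2π) = 1.2e+04 Hz.
Step 4 — Series Q: Q = ω₀L/R = 7.542e+04·0.00294/4700 = 0.04718.

(a) f₀ = 1.2e+04 Hz  (b) Q = 0.04718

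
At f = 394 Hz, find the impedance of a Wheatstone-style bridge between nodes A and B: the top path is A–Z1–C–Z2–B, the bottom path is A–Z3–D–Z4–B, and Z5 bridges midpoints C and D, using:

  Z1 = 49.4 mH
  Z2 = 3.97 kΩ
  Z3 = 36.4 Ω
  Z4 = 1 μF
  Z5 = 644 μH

Step 1 — Angular frequency: ω = 2π·f = 2π·394 = 2476 rad/s.
Step 2 — Component impedances:
  Z1: Z = jωL = j·2476·0.0494 = 0 + j122.3 Ω
  Z2: Z = R = 3970 Ω
  Z3: Z = R = 36.4 Ω
  Z4: Z = 1/(jωC) = -j/(ω·C) = 0 - j403.9 Ω
  Z5: Z = jωL = j·2476·0.000644 = 0 + j1.594 Ω
Step 3 — Bridge requires nodal analysis (the Z5 bridge couples midpoints C and D, so the two paths cannot be reduced to a simple series/parallel combination). Setting node B to ground and injecting 1 A at node A, the 3-node admittance system at A, C, D solves to V_A = Z_AB = 74.16 - j389.9 Ω = 396.9∠-79.2° Ω.

Z = 74.16 - j389.9 Ω = 396.9∠-79.2° Ω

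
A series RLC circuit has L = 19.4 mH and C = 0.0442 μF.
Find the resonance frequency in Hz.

Step 1 — Resonance condition Im(Z)=0 gives ω₀ = 1/√(LC).
Step 2 — ω₀ = 1/√(0.0194·4.42e-08) = 3.415e+04 rad/s.
Step 3 — f₀ = ω₀/(2π) = 5435 Hz.

f₀ = 5435 Hz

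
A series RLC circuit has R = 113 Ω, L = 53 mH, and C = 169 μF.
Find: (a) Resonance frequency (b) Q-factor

Step 1 — Resonance condition Im(Z)=0 gives ω₀ = 1/√(LC).
Step 2 — ω₀ = 1/√(0.053·0.000169) = 334.1 rad/s.
Step 3 — f₀ = ω₀/(2π) = 53.18 Hz.
Step 4 — Series Q: Q = ω₀L/R = 334.1·0.053/113 = 0.1567.

(a) f₀ = 53.18 Hz  (b) Q = 0.1567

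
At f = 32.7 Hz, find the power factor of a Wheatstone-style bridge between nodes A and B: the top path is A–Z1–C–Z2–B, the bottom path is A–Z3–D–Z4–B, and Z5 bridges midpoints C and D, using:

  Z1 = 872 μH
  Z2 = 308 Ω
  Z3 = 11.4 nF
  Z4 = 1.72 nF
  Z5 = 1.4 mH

Step 1 — Angular frequency: ω = 2π·f = 2π·32.7 = 205.5 rad/s.
Step 2 — Component impedances:
  Z1: Z = jωL = j·205.5·0.000872 = 0 + j0.1792 Ω
  Z2: Z = R = 308 Ω
  Z3: Z = 1/(jωC) = -j/(ω·C) = 0 - j4.269e+05 Ω
  Z4: Z = 1/(jωC) = -j/(ω·C) = 0 - j2.83e+06 Ω
  Z5: Z = jωL = j·205.5·0.0014 = 0 + j0.2876 Ω
Step 3 — Bridge requires nodal analysis (the Z5 bridge couples midpoints C and D, so the two paths cannot be reduced to a simple series/parallel combination). Setting node B to ground and injecting 1 A at node A, the 3-node admittance system at A, C, D solves to V_A = Z_AB = 308 + j0.1456 Ω = 308∠0.0° Ω.
Step 4 — Power factor: PF = cos(φ) = Re(Z)/|Z| = 308/308 = 1.
Step 5 — Type: Im(Z) = 0.1456 ⇒ lagging (phase φ = 0.0°).

PF = 1 (lagging, φ = 0.0°)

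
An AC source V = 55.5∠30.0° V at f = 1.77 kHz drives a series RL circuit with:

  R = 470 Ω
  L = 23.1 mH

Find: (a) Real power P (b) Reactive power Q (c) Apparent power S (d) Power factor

Step 1 — Angular frequency: ω = 2π·f = 2π·1770 = 1.112e+04 rad/s.
Step 2 — Component impedances:
  R: Z = R = 470 Ω
  L: Z = jωL = j·1.112e+04·0.0231 = 0 + j256.9 Ω
Step 3 — Series combination: Z_total = R + L = 470 + j256.9 Ω = 535.6∠28.7° Ω.
Step 4 — Source phasor: V = 55.5∠30.0° V = 48.06 + j27.75 V.
Step 5 — Current: I = V / Z = 0.1036 + j0.002422 A = 0.1036∠1.3° A.
Step 6 — Complex power: S = V·I* = 5.046 + j2.758 VA.
Step 7 — Real power: P = Re(S) = 5.046 W.
Step 8 — Reactive power: Q = Im(S) = 2.758 VAR.
Step 9 — Apparent power: |S| = 5.751 VA.
Step 10 — Power factor: PF = P/|S| = 0.8775 (lagging).

(a) P = 5.046 W  (b) Q = 2.758 VAR  (c) S = 5.751 VA  (d) PF = 0.8775 (lagging)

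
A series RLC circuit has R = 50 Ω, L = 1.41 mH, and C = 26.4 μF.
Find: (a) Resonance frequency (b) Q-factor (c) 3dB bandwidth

Step 1 — Resonance condition Im(Z)=0 gives ω₀ = 1/√(LC).
Step 2 — ω₀ = 1/√(0.00141·2.64e-05) = 5183 rad/s.
Step 3 — f₀ = ω₀/(2π) = 824.9 Hz.
Step 4 — Series Q: Q = ω₀L/R = 5183·0.00141/50 = 0.1462.
Step 5 — 3dB bandwidth: Δω = ω₀/Q = 3.546e+04 rad/s; BW = Δω/(2π) = 5644 Hz.

(a) f₀ = 824.9 Hz  (b) Q = 0.1462  (c) BW = 5644 Hz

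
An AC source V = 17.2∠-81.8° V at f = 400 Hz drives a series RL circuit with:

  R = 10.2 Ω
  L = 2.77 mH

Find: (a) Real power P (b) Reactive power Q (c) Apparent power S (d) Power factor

Step 1 — Angular frequency: ω = 2π·f = 2π·400 = 2513 rad/s.
Step 2 — Component impedances:
  R: Z = R = 10.2 Ω
  L: Z = jωL = j·2513·0.00277 = 0 + j6.962 Ω
Step 3 — Series combination: Z_total = R + L = 10.2 + j6.962 Ω = 12.35∠34.3° Ω.
Step 4 — Source phasor: V = 17.2∠-81.8° V = 2.453 - j17.02 V.
Step 5 — Current: I = V / Z = -0.6131 - j1.251 A = 1.393∠-116.1° A.
Step 6 — Complex power: S = V·I* = 19.79 + j13.5 VA.
Step 7 — Real power: P = Re(S) = 19.79 W.
Step 8 — Reactive power: Q = Im(S) = 13.5 VAR.
Step 9 — Apparent power: |S| = 23.96 VA.
Step 10 — Power factor: PF = P/|S| = 0.826 (lagging).

(a) P = 19.79 W  (b) Q = 13.5 VAR  (c) S = 23.96 VA  (d) PF = 0.826 (lagging)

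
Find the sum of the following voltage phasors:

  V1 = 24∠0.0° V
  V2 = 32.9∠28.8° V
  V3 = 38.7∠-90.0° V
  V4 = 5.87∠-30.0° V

Step 1 — Convert each phasor to rectangular form:
  V1 = 24·(cos(0.0°) + j·sin(0.0°)) = 24 V
  V2 = 32.9·(cos(28.8°) + j·sin(28.8°)) = 28.83 + j15.85 V
  V3 = 38.7·(cos(-90.0°) + j·sin(-90.0°)) = 0 - j38.7 V
  V4 = 5.87·(cos(-30.0°) + j·sin(-30.0°)) = 5.084 - j2.935 V
Step 2 — Sum components: V_total = 57.91 - j25.79 V.
Step 3 — Convert to polar: |V_total| = 63.39 V, ∠V_total = -24.0°.

V_total = 63.39∠-24.0° V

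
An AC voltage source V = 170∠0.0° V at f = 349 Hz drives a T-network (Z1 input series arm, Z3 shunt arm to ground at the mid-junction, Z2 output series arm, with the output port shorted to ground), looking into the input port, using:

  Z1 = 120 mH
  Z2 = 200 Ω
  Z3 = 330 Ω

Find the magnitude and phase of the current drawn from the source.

Step 1 — Angular frequency: ω = 2π·f = 2π·349 = 2193 rad/s.
Step 2 — Component impedances:
  Z1: Z = jωL = j·2193·0.12 = 0 + j263.1 Ω
  Z2: Z = R = 200 Ω
  Z3: Z = R = 330 Ω
Step 3 — With the output port shorted to ground, the output series arm Z2 runs from the junction to ground; the shunt arm Z3 also runs from the junction to ground. They appear in parallel: Z3 || Z2 = 124.5 Ω.
Step 4 — Series with input arm Z1: Z_in = Z1 + (Z3 || Z2) = 124.5 + j263.1 Ω = 291.1∠64.7° Ω.
Step 5 — Source phasor: V = 170∠0.0° V = 170 V.
Step 6 — Ohm's law: I = V / Z_total = (170) / (124.5 + j263.1) = 0.2498 - j0.5278 A.
Step 7 — Convert to polar: |I| = 0.584 A, ∠I = -64.7°.

I = 0.584∠-64.7° A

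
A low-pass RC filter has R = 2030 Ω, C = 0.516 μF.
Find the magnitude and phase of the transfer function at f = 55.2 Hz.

Step 1 — Angular frequency: ω = 2π·55.2 = 346.8 rad/s.
Step 2 — Transfer function: H(jω) = 1/(1 + jωRC).
Step 3 — Denominator: 1 + jωRC = 1 + j·346.8·2030·5.16e-07 = 1 + j0.3633.
Step 4 — H = 0.8834 - j0.3209.
Step 5 — Magnitude: |H| = 0.9399 (-0.5 dB); phase: φ = -20.0°.

|H| = 0.9399 (-0.5 dB), φ = -20.0°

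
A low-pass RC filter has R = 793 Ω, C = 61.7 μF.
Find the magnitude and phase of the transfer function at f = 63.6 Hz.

Step 1 — Angular frequency: ω = 2π·63.6 = 399.6 rad/s.
Step 2 — Transfer function: H(jω) = 1/(1 + jωRC).
Step 3 — Denominator: 1 + jωRC = 1 + j·399.6·793·6.17e-05 = 1 + j19.55.
Step 4 — H = 0.002609 - j0.05101.
Step 5 — Magnitude: |H| = 0.05108 (-25.8 dB); phase: φ = -87.1°.

|H| = 0.05108 (-25.8 dB), φ = -87.1°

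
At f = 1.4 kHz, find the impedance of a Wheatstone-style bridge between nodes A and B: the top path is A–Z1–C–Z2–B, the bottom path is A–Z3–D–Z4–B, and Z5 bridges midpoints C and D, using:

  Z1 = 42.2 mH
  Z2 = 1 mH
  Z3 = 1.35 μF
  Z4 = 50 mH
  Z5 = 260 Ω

Step 1 — Angular frequency: ω = 2π·f = 2π·1400 = 8796 rad/s.
Step 2 — Component impedances:
  Z1: Z = jωL = j·8796·0.0422 = 0 + j371.2 Ω
  Z2: Z = jωL = j·8796·0.001 = 0 + j8.796 Ω
  Z3: Z = 1/(jωC) = -j/(ω·C) = 0 - j84.21 Ω
  Z4: Z = jωL = j·8796·0.05 = 0 + j439.8 Ω
  Z5: Z = R = 260 Ω
Step 3 — Bridge requires nodal analysis (the Z5 bridge couples midpoints C and D, so the two paths cannot be reduced to a simple series/parallel combination). Setting node B to ground and injecting 1 A at node A, the 3-node admittance system at A, C, D solves to V_A = Z_AB = 131.6 + j95.14 Ω = 162.4∠35.9° Ω.

Z = 131.6 + j95.14 Ω = 162.4∠35.9° Ω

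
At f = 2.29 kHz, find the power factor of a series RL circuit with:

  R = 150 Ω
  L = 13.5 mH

Step 1 — Angular frequency: ω = 2π·f = 2π·2290 = 1.439e+04 rad/s.
Step 2 — Component impedances:
  R: Z = R = 150 Ω
  L: Z = jωL = j·1.439e+04·0.0135 = 0 + j194.2 Ω
Step 3 — Series combination: Z_total = R + L = 150 + j194.2 Ω = 245.4∠52.3° Ω.
Step 4 — Power factor: PF = cos(φ) = Re(Z)/|Z| = 150/245.4 = 0.6112.
Step 5 — Type: Im(Z) = 194.2 ⇒ lagging (phase φ = 52.3°).

PF = 0.6112 (lagging, φ = 52.3°)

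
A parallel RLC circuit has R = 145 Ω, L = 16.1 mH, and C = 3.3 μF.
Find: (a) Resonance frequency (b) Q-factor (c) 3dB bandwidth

Step 1 — Resonance: ω₀ = 1/√(LC) = 1/√(0.0161·3.3e-06) = 4338 rad/s.
Step 2 — f₀ = ω₀/(2π) = 690.5 Hz.
Step 3 — Parallel Q: Q = R/(ω₀L) = 145/(4338·0.0161) = 2.076.
Step 4 — Bandwidth: Δω = ω₀/Q = 2090 rad/s; BW = Δω/(2π) = 332.6 Hz.

(a) f₀ = 690.5 Hz  (b) Q = 2.076  (c) BW = 332.6 Hz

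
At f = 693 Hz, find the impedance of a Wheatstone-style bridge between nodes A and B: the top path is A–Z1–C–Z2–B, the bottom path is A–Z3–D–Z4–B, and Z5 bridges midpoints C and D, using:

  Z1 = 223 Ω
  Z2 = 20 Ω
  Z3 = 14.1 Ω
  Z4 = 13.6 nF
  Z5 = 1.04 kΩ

Step 1 — Angular frequency: ω = 2π·f = 2π·693 = 4354 rad/s.
Step 2 — Component impedances:
  Z1: Z = R = 223 Ω
  Z2: Z = R = 20 Ω
  Z3: Z = R = 14.1 Ω
  Z4: Z = 1/(jωC) = -j/(ω·C) = 0 - j1.689e+04 Ω
  Z5: Z = R = 1040 Ω
Step 3 — Bridge requires nodal analysis (the Z5 bridge couples midpoints C and D, so the two paths cannot be reduced to a simple series/parallel combination). Setting node B to ground and injecting 1 A at node A, the 3-node admittance system at A, C, D solves to V_A = Z_AB = 204 - j2.406 Ω = 204∠-0.7° Ω.

Z = 204 - j2.406 Ω = 204∠-0.7° Ω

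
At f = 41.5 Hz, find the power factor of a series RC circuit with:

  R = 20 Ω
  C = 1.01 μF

Step 1 — Angular frequency: ω = 2π·f = 2π·41.5 = 260.8 rad/s.
Step 2 — Component impedances:
  R: Z = R = 20 Ω
  C: Z = 1/(jωC) = -j/(ω·C) = 0 - j3797 Ω
Step 3 — Series combination: Z_total = R + C = 20 - j3797 Ω = 3797∠-89.7° Ω.
Step 4 — Power factor: PF = cos(φ) = Re(Z)/|Z| = 20/3797 = 0.005267.
Step 5 — Type: Im(Z) = -3797 ⇒ leading (phase φ = -89.7°).

PF = 0.005267 (leading, φ = -89.7°)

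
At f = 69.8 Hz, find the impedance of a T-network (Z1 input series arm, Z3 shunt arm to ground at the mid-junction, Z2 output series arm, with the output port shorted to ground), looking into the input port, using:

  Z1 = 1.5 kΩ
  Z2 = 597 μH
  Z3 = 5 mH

Step 1 — Angular frequency: ω = 2π·f = 2π·69.8 = 438.6 rad/s.
Step 2 — Component impedances:
  Z1: Z = R = 1500 Ω
  Z2: Z = jωL = j·438.6·0.000597 = 0 + j0.2618 Ω
  Z3: Z = jωL = j·438.6·0.005 = 0 + j2.193 Ω
Step 3 — With the output port shorted to ground, the output series arm Z2 runs from the junction to ground; the shunt arm Z3 also runs from the junction to ground. They appear in parallel: Z3 || Z2 = 0 + j0.2339 Ω.
Step 4 — Series with input arm Z1: Z_in = Z1 + (Z3 || Z2) = 1500 + j0.2339 Ω = 1500∠0.0° Ω.

Z = 1500 + j0.2339 Ω = 1500∠0.0° Ω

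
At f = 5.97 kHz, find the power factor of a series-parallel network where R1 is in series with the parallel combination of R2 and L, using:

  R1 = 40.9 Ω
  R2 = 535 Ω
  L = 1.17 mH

Step 1 — Angular frequency: ω = 2π·f = 2π·5970 = 3.751e+04 rad/s.
Step 2 — Component impedances:
  R1: Z = R = 40.9 Ω
  R2: Z = R = 535 Ω
  L: Z = jωL = j·3.751e+04·0.00117 = 0 + j43.89 Ω
Step 3 — Parallel branch: R2 || L = 1/(1/R2 + 1/L) = 3.576 + j43.59 Ω.
Step 4 — Series with R1: Z_total = R1 + (R2 || L) = 44.48 + j43.59 Ω = 62.28∠44.4° Ω.
Step 5 — Power factor: PF = cos(φ) = Re(Z)/|Z| = 44.48/62.28 = 0.7142.
Step 6 — Type: Im(Z) = 43.59 ⇒ lagging (phase φ = 44.4°).

PF = 0.7142 (lagging, φ = 44.4°)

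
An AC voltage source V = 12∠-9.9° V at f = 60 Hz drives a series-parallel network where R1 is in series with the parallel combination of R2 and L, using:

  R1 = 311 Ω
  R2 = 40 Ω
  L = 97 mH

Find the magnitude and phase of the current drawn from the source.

Step 1 — Angular frequency: ω = 2π·f = 2π·60 = 377 rad/s.
Step 2 — Component impedances:
  R1: Z = R = 311 Ω
  R2: Z = R = 40 Ω
  L: Z = jωL = j·377·0.097 = 0 + j36.57 Ω
Step 3 — Parallel branch: R2 || L = 1/(1/R2 + 1/L) = 18.21 + j19.92 Ω.
Step 4 — Series with R1: Z_total = R1 + (R2 || L) = 329.2 + j19.92 Ω = 329.8∠3.5° Ω.
Step 5 — Source phasor: V = 12∠-9.9° V = 11.82 - j2.063 V.
Step 6 — Ohm's law: I = V / Z_total = (11.82 - j2.063) / (329.2 + j19.92) = 0.0354 - j0.008409 A.
Step 7 — Convert to polar: |I| = 0.03638 A, ∠I = -13.4°.

I = 0.03638∠-13.4° A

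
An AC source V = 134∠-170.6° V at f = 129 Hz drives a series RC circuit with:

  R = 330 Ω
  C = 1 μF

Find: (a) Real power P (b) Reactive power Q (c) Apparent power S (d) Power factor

Step 1 — Angular frequency: ω = 2π·f = 2π·129 = 810.5 rad/s.
Step 2 — Component impedances:
  R: Z = R = 330 Ω
  C: Z = 1/(jωC) = -j/(ω·C) = 0 - j1234 Ω
Step 3 — Series combination: Z_total = R + C = 330 - j1234 Ω = 1277∠-75.0° Ω.
Step 4 — Source phasor: V = 134∠-170.6° V = -132.2 - j21.89 V.
Step 5 — Current: I = V / Z = -0.01019 - j0.1044 A = 0.1049∠-95.6° A.
Step 6 — Complex power: S = V·I* = 3.633 - j13.58 VA.
Step 7 — Real power: P = Re(S) = 3.633 W.
Step 8 — Reactive power: Q = Im(S) = -13.58 VAR.
Step 9 — Apparent power: |S| = 14.06 VA.
Step 10 — Power factor: PF = P/|S| = 0.2584 (leading).

(a) P = 3.633 W  (b) Q = -13.58 VAR  (c) S = 14.06 VA  (d) PF = 0.2584 (leading)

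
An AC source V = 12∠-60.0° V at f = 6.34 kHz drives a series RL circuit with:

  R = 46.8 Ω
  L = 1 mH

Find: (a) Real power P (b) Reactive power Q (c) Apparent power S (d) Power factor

Step 1 — Angular frequency: ω = 2π·f = 2π·6340 = 3.984e+04 rad/s.
Step 2 — Component impedances:
  R: Z = R = 46.8 Ω
  L: Z = jωL = j·3.984e+04·0.001 = 0 + j39.84 Ω
Step 3 — Series combination: Z_total = R + L = 46.8 + j39.84 Ω = 61.46∠40.4° Ω.
Step 4 — Source phasor: V = 12∠-60.0° V = 6 - j10.39 V.
Step 5 — Current: I = V / Z = -0.03526 - j0.192 A = 0.1953∠-100.4° A.
Step 6 — Complex power: S = V·I* = 1.784 + j1.519 VA.
Step 7 — Real power: P = Re(S) = 1.784 W.
Step 8 — Reactive power: Q = Im(S) = 1.519 VAR.
Step 9 — Apparent power: |S| = 2.343 VA.
Step 10 — Power factor: PF = P/|S| = 0.7615 (lagging).

(a) P = 1.784 W  (b) Q = 1.519 VAR  (c) S = 2.343 VA  (d) PF = 0.7615 (lagging)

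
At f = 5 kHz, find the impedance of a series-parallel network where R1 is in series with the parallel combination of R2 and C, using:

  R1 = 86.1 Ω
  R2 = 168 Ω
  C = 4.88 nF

Step 1 — Angular frequency: ω = 2π·f = 2π·5000 = 3.142e+04 rad/s.
Step 2 — Component impedances:
  R1: Z = R = 86.1 Ω
  R2: Z = R = 168 Ω
  C: Z = 1/(jωC) = -j/(ω·C) = 0 - j6523 Ω
Step 3 — Parallel branch: R2 || C = 1/(1/R2 + 1/C) = 167.9 - j4.324 Ω.
Step 4 — Series with R1: Z_total = R1 + (R2 || C) = 254 - j4.324 Ω = 254∠-1.0° Ω.

Z = 254 - j4.324 Ω = 254∠-1.0° Ω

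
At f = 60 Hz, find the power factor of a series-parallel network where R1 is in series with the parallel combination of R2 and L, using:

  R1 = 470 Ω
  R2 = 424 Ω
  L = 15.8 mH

Step 1 — Angular frequency: ω = 2π·f = 2π·60 = 377 rad/s.
Step 2 — Component impedances:
  R1: Z = R = 470 Ω
  R2: Z = R = 424 Ω
  L: Z = jωL = j·377·0.0158 = 0 + j5.956 Ω
Step 3 — Parallel branch: R2 || L = 1/(1/R2 + 1/L) = 0.08366 + j5.955 Ω.
Step 4 — Series with R1: Z_total = R1 + (R2 || L) = 470.1 + j5.955 Ω = 470.1∠0.7° Ω.
Step 5 — Power factor: PF = cos(φ) = Re(Z)/|Z| = 470.08/470.12 = 0.9999.
Step 6 — Type: Im(Z) = 5.955 ⇒ lagging (phase φ = 0.7°).

PF = 0.9999 (lagging, φ = 0.7°)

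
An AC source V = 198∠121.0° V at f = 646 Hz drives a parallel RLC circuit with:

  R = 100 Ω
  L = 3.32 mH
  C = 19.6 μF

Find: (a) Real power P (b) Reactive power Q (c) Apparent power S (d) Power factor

Step 1 — Angular frequency: ω = 2π·f = 2π·646 = 4059 rad/s.
Step 2 — Component impedances:
  R: Z = R = 100 Ω
  L: Z = jωL = j·4059·0.00332 = 0 + j13.48 Ω
  C: Z = 1/(jωC) = -j/(ω·C) = 0 - j12.57 Ω
Step 3 — Parallel combination: 1/Z_total = 1/R + 1/L + 1/C; Z_total = 77.76 - j41.58 Ω = 88.18∠-28.1° Ω.
Step 4 — Source phasor: V = 198∠121.0° V = -102 + j169.7 V.
Step 5 — Current: I = V / Z = -1.927 + j1.152 A = 2.245∠149.1° A.
Step 6 — Complex power: S = V·I* = 392 - j209.6 VA.
Step 7 — Real power: P = Re(S) = 392 W.
Step 8 — Reactive power: Q = Im(S) = -209.6 VAR.
Step 9 — Apparent power: |S| = 444.6 VA.
Step 10 — Power factor: PF = P/|S| = 0.8818 (leading).

(a) P = 392 W  (b) Q = -209.6 VAR  (c) S = 444.6 VA  (d) PF = 0.8818 (leading)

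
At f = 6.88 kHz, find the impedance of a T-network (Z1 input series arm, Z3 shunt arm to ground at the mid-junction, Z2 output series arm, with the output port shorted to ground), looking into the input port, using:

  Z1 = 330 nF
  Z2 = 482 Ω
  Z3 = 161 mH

Step 1 — Angular frequency: ω = 2π·f = 2π·6880 = 4.323e+04 rad/s.
Step 2 — Component impedances:
  Z1: Z = 1/(jωC) = -j/(ω·C) = 0 - j70.1 Ω
  Z2: Z = R = 482 Ω
  Z3: Z = jωL = j·4.323e+04·0.161 = 0 + j6960 Ω
Step 3 — With the output port shorted to ground, the output series arm Z2 runs from the junction to ground; the shunt arm Z3 also runs from the junction to ground. They appear in parallel: Z3 || Z2 = 479.7 + j33.22 Ω.
Step 4 — Series with input arm Z1: Z_in = Z1 + (Z3 || Z2) = 479.7 - j36.88 Ω = 481.1∠-4.4° Ω.

Z = 479.7 - j36.88 Ω = 481.1∠-4.4° Ω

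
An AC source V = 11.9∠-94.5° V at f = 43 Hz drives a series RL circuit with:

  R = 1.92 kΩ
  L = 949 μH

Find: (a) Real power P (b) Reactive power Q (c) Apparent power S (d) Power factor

Step 1 — Angular frequency: ω = 2π·f = 2π·43 = 270.2 rad/s.
Step 2 — Component impedances:
  R: Z = R = 1920 Ω
  L: Z = jωL = j·270.2·0.000949 = 0 + j0.2564 Ω
Step 3 — Series combination: Z_total = R + L = 1920 + j0.2564 Ω = 1920∠0.0° Ω.
Step 4 — Source phasor: V = 11.9∠-94.5° V = -0.9337 - j11.86 V.
Step 5 — Current: I = V / Z = -0.0004871 - j0.006179 A = 0.006198∠-94.5° A.
Step 6 — Complex power: S = V·I* = 0.07376 + j9.849e-06 VA.
Step 7 — Real power: P = Re(S) = 0.07376 W.
Step 8 — Reactive power: Q = Im(S) = 9.849e-06 VAR.
Step 9 — Apparent power: |S| = 0.07376 VA.
Step 10 — Power factor: PF = P/|S| = 1 (lagging).

(a) P = 0.07376 W  (b) Q = 9.849e-06 VAR  (c) S = 0.07376 VA  (d) PF = 1 (lagging)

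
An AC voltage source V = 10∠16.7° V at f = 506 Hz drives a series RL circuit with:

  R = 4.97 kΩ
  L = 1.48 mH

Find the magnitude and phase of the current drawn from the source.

Step 1 — Angular frequency: ω = 2π·f = 2π·506 = 3179 rad/s.
Step 2 — Component impedances:
  R: Z = R = 4970 Ω
  L: Z = jωL = j·3179·0.00148 = 0 + j4.705 Ω
Step 3 — Series combination: Z_total = R + L = 4970 + j4.705 Ω = 4970∠0.1° Ω.
Step 4 — Source phasor: V = 10∠16.7° V = 9.578 + j2.874 V.
Step 5 — Ohm's law: I = V / Z_total = (9.578 + j2.874) / (4970 + j4.705) = 0.001928 + j0.0005764 A.
Step 6 — Convert to polar: |I| = 0.002012 A, ∠I = 16.6°.

I = 0.002012∠16.6° A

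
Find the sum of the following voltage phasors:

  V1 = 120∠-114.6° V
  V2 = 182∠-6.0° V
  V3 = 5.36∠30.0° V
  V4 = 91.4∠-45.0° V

Step 1 — Convert each phasor to rectangular form:
  V1 = 120·(cos(-114.6°) + j·sin(-114.6°)) = -49.95 - j109.1 V
  V2 = 182·(cos(-6.0°) + j·sin(-6.0°)) = 181 - j19.02 V
  V3 = 5.36·(cos(30.0°) + j·sin(30.0°)) = 4.642 + j2.68 V
  V4 = 91.4·(cos(-45.0°) + j·sin(-45.0°)) = 64.63 - j64.63 V
Step 2 — Sum components: V_total = 200.3 - j190.1 V.
Step 3 — Convert to polar: |V_total| = 276.2 V, ∠V_total = -43.5°.

V_total = 276.2∠-43.5° V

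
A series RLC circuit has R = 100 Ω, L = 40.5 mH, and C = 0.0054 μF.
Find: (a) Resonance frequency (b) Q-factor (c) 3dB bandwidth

Step 1 — Resonance: ω₀ = 1/√(LC) = 1/√(0.0405·5.4e-09) = 6.762e+04 rad/s.
Step 2 — f₀ = ω₀/(2π) = 1.076e+04 Hz.
Step 3 — Series Q: Q = ω₀L/R = 6.762e+04·0.0405/100 = 27.39.
Step 4 — Bandwidth: Δω = ω₀/Q = 2469 rad/s; BW = Δω/(2π) = 393 Hz.

(a) f₀ = 1.076e+04 Hz  (b) Q = 27.39  (c) BW = 393 Hz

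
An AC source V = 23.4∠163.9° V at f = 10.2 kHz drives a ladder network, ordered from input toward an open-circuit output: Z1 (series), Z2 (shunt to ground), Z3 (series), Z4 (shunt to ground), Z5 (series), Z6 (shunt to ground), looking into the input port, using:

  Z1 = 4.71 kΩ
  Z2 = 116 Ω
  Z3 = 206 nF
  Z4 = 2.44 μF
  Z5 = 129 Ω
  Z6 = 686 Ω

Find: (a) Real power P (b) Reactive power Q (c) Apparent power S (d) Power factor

Step 1 — Angular frequency: ω = 2π·f = 2π·1.02e+04 = 6.409e+04 rad/s.
Step 2 — Component impedances:
  Z1: Z = R = 4710 Ω
  Z2: Z = R = 116 Ω
  Z3: Z = 1/(jωC) = -j/(ω·C) = 0 - j75.74 Ω
  Z4: Z = 1/(jωC) = -j/(ω·C) = 0 - j6.395 Ω
  Z5: Z = R = 129 Ω
  Z6: Z = R = 686 Ω
Step 3 — Ladder network (open output): work backward from the far end, alternating series and parallel combinations. Z_in = 4749 - j54.68 Ω = 4749∠-0.7° Ω.
Step 4 — Source phasor: V = 23.4∠163.9° V = -22.48 + j6.489 V.
Step 5 — Current: I = V / Z = -0.004749 + j0.001312 A = 0.004927∠164.6° A.
Step 6 — Complex power: S = V·I* = 0.1153 - j0.001327 VA.
Step 7 — Real power: P = Re(S) = 0.1153 W.
Step 8 — Reactive power: Q = Im(S) = -0.001327 VAR.
Step 9 — Apparent power: |S| = 0.1153 VA.
Step 10 — Power factor: PF = P/|S| = 0.9999 (leading).

(a) P = 0.1153 W  (b) Q = -0.001327 VAR  (c) S = 0.1153 VA  (d) PF = 0.9999 (leading)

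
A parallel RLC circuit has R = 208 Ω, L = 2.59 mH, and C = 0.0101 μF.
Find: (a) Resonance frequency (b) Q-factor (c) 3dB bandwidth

Step 1 — Resonance: ω₀ = 1/√(LC) = 1/√(0.00259·1.01e-08) = 1.955e+05 rad/s.
Step 2 — f₀ = ω₀/(2π) = 3.112e+04 Hz.
Step 3 — Parallel Q: Q = R/(ω₀L) = 208/(1.955e+05·0.00259) = 0.4107.
Step 4 — Bandwidth: Δω = ω₀/Q = 4.76e+05 rad/s; BW = Δω/(2π) = 7.576e+04 Hz.

(a) f₀ = 3.112e+04 Hz  (b) Q = 0.4107  (c) BW = 7.576e+04 Hz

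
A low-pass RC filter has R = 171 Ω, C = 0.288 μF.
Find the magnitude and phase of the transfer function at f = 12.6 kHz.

Step 1 — Angular frequency: ω = 2π·1.26e+04 = 7.917e+04 rad/s.
Step 2 — Transfer function: H(jω) = 1/(1 + jωRC).
Step 3 — Denominator: 1 + jωRC = 1 + j·7.917e+04·171·2.88e-07 = 1 + j3.899.
Step 4 — H = 0.06172 - j0.2407.
Step 5 — Magnitude: |H| = 0.2484 (-12.1 dB); phase: φ = -75.6°.

|H| = 0.2484 (-12.1 dB), φ = -75.6°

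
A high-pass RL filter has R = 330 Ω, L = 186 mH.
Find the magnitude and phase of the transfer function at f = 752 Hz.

Step 1 — Angular frequency: ω = 2π·752 = 4725 rad/s.
Step 2 — Transfer function: H(jω) = jωL/(R + jωL).
Step 3 — Numerator jωL = j·878.8; denominator R + jωL = 330 + j878.8.
Step 4 — H = 0.8764 + j0.3291.
Step 5 — Magnitude: |H| = 0.9362 (-0.6 dB); phase: φ = 20.6°.

|H| = 0.9362 (-0.6 dB), φ = 20.6°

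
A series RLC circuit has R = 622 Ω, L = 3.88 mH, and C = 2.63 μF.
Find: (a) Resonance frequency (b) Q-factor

Step 1 — Resonance condition Im(Z)=0 gives ω₀ = 1/√(LC).
Step 2 — ω₀ = 1/√(0.00388·2.63e-06) = 9899 rad/s.
Step 3 — f₀ = ω₀/(2π) = 1576 Hz.
Step 4 — Series Q: Q = ω₀L/R = 9899·0.00388/622 = 0.06175.

(a) f₀ = 1576 Hz  (b) Q = 0.06175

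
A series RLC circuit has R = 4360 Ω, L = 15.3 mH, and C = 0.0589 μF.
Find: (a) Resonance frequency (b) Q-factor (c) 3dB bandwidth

Step 1 — Resonance condition Im(Z)=0 gives ω₀ = 1/√(LC).
Step 2 — ω₀ = 1/√(0.0153·5.89e-08) = 3.331e+04 rad/s.
Step 3 — f₀ = ω₀/(2π) = 5302 Hz.
Step 4 — Series Q: Q = ω₀L/R = 3.331e+04·0.0153/4360 = 0.1169.
Step 5 — 3dB bandwidth: Δω = ω₀/Q = 2.85e+05 rad/s; BW = Δω/(2π) = 4.535e+04 Hz.

(a) f₀ = 5302 Hz  (b) Q = 0.1169  (c) BW = 4.535e+04 Hz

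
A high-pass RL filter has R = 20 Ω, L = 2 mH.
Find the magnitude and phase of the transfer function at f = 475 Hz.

Step 1 — Angular frequency: ω = 2π·475 = 2985 rad/s.
Step 2 — Transfer function: H(jω) = jωL/(R + jωL).
Step 3 — Numerator jωL = j·5.969; denominator R + jωL = 20 + j5.969.
Step 4 — H = 0.08179 + j0.274.
Step 5 — Magnitude: |H| = 0.286 (-10.9 dB); phase: φ = 73.4°.

|H| = 0.286 (-10.9 dB), φ = 73.4°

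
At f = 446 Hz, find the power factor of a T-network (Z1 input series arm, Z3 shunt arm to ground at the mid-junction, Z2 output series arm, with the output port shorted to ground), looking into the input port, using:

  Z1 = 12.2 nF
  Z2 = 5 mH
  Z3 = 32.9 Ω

Step 1 — Angular frequency: ω = 2π·f = 2π·446 = 2802 rad/s.
Step 2 — Component impedances:
  Z1: Z = 1/(jωC) = -j/(ω·C) = 0 - j2.925e+04 Ω
  Z2: Z = jωL = j·2802·0.005 = 0 + j14.01 Ω
  Z3: Z = R = 32.9 Ω
Step 3 — With the output port shorted to ground, the output series arm Z2 runs from the junction to ground; the shunt arm Z3 also runs from the junction to ground. They appear in parallel: Z3 || Z2 = 5.051 + j11.86 Ω.
Step 4 — Series with input arm Z1: Z_in = Z1 + (Z3 || Z2) = 5.051 - j2.924e+04 Ω = 2.924e+04∠-90.0° Ω.
Step 5 — Power factor: PF = cos(φ) = Re(Z)/|Z| = 5.0511/29238 = 0.0001728.
Step 6 — Type: Im(Z) = -2.924e+04 ⇒ leading (phase φ = -90.0°).

PF = 0.0001728 (leading, φ = -90.0°)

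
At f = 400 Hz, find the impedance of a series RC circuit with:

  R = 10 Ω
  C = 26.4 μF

Step 1 — Angular frequency: ω = 2π·f = 2π·400 = 2513 rad/s.
Step 2 — Component impedances:
  R: Z = R = 10 Ω
  C: Z = 1/(jωC) = -j/(ω·C) = 0 - j15.07 Ω
Step 3 — Series combination: Z_total = R + C = 10 - j15.07 Ω = 18.09∠-56.4° Ω.

Z = 10 - j15.07 Ω = 18.09∠-56.4° Ω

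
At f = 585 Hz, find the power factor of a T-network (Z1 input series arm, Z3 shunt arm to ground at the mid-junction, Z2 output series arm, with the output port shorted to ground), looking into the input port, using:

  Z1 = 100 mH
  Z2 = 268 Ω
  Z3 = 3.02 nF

Step 1 — Angular frequency: ω = 2π·f = 2π·585 = 3676 rad/s.
Step 2 — Component impedances:
  Z1: Z = jωL = j·3676·0.1 = 0 + j367.6 Ω
  Z2: Z = R = 268 Ω
  Z3: Z = 1/(jωC) = -j/(ω·C) = 0 - j9.009e+04 Ω
Step 3 — With the output port shorted to ground, the output series arm Z2 runs from the junction to ground; the shunt arm Z3 also runs from the junction to ground. They appear in parallel: Z3 || Z2 = 268 - j0.7973 Ω.
Step 4 — Series with input arm Z1: Z_in = Z1 + (Z3 || Z2) = 268 + j366.8 Ω = 454.2∠53.8° Ω.
Step 5 — Power factor: PF = cos(φ) = Re(Z)/|Z| = 268/454.2 = 0.59.
Step 6 — Type: Im(Z) = 366.8 ⇒ lagging (phase φ = 53.8°).

PF = 0.59 (lagging, φ = 53.8°)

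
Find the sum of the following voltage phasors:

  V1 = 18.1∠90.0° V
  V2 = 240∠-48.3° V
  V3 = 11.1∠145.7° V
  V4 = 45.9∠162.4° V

Step 1 — Convert each phasor to rectangular form:
  V1 = 18.1·(cos(90.0°) + j·sin(90.0°)) = 0 + j18.1 V
  V2 = 240·(cos(-48.3°) + j·sin(-48.3°)) = 159.7 - j179.2 V
  V3 = 11.1·(cos(145.7°) + j·sin(145.7°)) = -9.17 + j6.255 V
  V4 = 45.9·(cos(162.4°) + j·sin(162.4°)) = -43.75 + j13.88 V
Step 2 — Sum components: V_total = 106.7 - j141 V.
Step 3 — Convert to polar: |V_total| = 176.8 V, ∠V_total = -52.9°.

V_total = 176.8∠-52.9° V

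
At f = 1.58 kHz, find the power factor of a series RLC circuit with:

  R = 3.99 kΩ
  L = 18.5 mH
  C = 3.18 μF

Step 1 — Angular frequency: ω = 2π·f = 2π·1580 = 9927 rad/s.
Step 2 — Component impedances:
  R: Z = R = 3990 Ω
  L: Z = jωL = j·9927·0.0185 = 0 + j183.7 Ω
  C: Z = 1/(jωC) = -j/(ω·C) = 0 - j31.68 Ω
Step 3 — Series combination: Z_total = R + L + C = 3990 + j152 Ω = 3993∠2.2° Ω.
Step 4 — Power factor: PF = cos(φ) = Re(Z)/|Z| = 3990/3992.9 = 0.9993.
Step 5 — Type: Im(Z) = 152 ⇒ lagging (phase φ = 2.2°).

PF = 0.9993 (lagging, φ = 2.2°)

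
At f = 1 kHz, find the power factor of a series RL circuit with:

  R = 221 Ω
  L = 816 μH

Step 1 — Angular frequency: ω = 2π·f = 2π·1000 = 6283 rad/s.
Step 2 — Component impedances:
  R: Z = R = 221 Ω
  L: Z = jωL = j·6283·0.000816 = 0 + j5.127 Ω
Step 3 — Series combination: Z_total = R + L = 221 + j5.127 Ω = 221.1∠1.3° Ω.
Step 4 — Power factor: PF = cos(φ) = Re(Z)/|Z| = 221/221.06 = 0.9997.
Step 5 — Type: Im(Z) = 5.127 ⇒ lagging (phase φ = 1.3°).

PF = 0.9997 (lagging, φ = 1.3°)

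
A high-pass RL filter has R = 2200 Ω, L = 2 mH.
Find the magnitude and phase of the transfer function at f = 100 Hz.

Step 1 — Angular frequency: ω = 2π·100 = 628.3 rad/s.
Step 2 — Transfer function: H(jω) = jωL/(R + jωL).
Step 3 — Numerator jωL = j·1.257; denominator R + jωL = 2200 + j1.257.
Step 4 — H = 3.263e-07 + j0.0005712.
Step 5 — Magnitude: |H| = 0.0005712 (-64.9 dB); phase: φ = 90.0°.

|H| = 0.0005712 (-64.9 dB), φ = 90.0°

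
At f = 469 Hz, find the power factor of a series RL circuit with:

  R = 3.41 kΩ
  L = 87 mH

Step 1 — Angular frequency: ω = 2π·f = 2π·469 = 2947 rad/s.
Step 2 — Component impedances:
  R: Z = R = 3410 Ω
  L: Z = jωL = j·2947·0.087 = 0 + j256.4 Ω
Step 3 — Series combination: Z_total = R + L = 3410 + j256.4 Ω = 3420∠4.3° Ω.
Step 4 — Power factor: PF = cos(φ) = Re(Z)/|Z| = 3410/3419.6 = 0.9972.
Step 5 — Type: Im(Z) = 256.4 ⇒ lagging (phase φ = 4.3°).

PF = 0.9972 (lagging, φ = 4.3°)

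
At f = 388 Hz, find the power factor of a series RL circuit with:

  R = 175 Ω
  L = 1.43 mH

Step 1 — Angular frequency: ω = 2π·f = 2π·388 = 2438 rad/s.
Step 2 — Component impedances:
  R: Z = R = 175 Ω
  L: Z = jωL = j·2438·0.00143 = 0 + j3.486 Ω
Step 3 — Series combination: Z_total = R + L = 175 + j3.486 Ω = 175∠1.1° Ω.
Step 4 — Power factor: PF = cos(φ) = Re(Z)/|Z| = 175/175.03 = 0.9998.
Step 5 — Type: Im(Z) = 3.486 ⇒ lagging (phase φ = 1.1°).

PF = 0.9998 (lagging, φ = 1.1°)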